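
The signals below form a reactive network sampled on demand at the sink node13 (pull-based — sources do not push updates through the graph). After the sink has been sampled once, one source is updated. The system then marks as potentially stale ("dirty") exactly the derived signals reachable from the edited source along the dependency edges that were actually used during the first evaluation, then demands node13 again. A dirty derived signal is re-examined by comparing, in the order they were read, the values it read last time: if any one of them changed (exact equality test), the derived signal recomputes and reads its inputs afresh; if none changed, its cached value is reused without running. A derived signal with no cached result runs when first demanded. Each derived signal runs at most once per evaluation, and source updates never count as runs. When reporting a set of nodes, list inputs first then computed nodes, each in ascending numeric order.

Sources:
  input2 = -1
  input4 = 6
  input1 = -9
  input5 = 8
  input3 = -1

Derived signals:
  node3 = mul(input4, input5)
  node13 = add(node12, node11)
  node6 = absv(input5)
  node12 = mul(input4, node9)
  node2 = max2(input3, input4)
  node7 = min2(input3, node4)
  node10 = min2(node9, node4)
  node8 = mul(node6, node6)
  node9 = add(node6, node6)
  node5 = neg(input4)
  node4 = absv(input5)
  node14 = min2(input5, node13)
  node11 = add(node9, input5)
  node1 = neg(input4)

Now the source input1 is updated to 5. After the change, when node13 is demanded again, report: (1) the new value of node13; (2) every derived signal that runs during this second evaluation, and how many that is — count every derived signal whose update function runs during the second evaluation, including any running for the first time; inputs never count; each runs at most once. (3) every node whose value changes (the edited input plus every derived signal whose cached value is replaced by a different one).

Initial pass — values computed on the first demand:
  node6 = absv(8) = 8
  node9 = add(8, 8) = 16
  node11 = add(16, 8) = 24
  node12 = mul(6, 16) = 96
  node13 = add(96, 24) = 120

Second demand — change propagation:
  no demanded computation ever read input1, so the edit dirties nothing and nothing runs.

The important point: nothing the output needs ever reads input1, so the edit is invisible to it.

node13 now evaluates to 120.
Run set: none (0 run).
Changed values: input1.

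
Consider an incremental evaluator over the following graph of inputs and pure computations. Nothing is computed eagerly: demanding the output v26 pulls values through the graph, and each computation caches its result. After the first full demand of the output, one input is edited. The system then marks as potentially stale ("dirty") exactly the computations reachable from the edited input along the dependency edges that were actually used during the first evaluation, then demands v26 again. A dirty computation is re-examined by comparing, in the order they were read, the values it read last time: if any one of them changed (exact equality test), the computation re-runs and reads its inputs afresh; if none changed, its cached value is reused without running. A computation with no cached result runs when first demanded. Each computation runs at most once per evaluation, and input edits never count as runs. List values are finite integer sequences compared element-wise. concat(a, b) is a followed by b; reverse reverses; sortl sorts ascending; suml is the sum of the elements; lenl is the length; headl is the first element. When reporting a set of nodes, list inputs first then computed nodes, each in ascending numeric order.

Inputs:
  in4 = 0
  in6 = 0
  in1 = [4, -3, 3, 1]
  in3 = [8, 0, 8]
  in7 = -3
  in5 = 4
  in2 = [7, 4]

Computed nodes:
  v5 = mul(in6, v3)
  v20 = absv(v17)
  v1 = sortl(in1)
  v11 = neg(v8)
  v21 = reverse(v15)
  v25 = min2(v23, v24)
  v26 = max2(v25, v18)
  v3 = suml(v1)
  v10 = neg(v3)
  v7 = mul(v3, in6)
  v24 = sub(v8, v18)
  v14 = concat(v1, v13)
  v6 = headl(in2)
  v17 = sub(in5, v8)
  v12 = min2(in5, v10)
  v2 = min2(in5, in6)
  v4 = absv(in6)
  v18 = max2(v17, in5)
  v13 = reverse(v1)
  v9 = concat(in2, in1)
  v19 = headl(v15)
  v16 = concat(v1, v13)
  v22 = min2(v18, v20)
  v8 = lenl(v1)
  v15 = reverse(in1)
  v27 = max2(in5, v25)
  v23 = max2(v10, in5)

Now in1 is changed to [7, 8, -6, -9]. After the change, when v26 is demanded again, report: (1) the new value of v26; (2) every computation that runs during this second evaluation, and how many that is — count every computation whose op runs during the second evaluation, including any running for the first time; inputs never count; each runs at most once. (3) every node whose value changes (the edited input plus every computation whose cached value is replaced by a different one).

v26 now evaluates to 4.
Run set: v1, v3, v8, v10, v23 (5 run).
Changed values: in1, v1, v3, v10.
The important point: at v17 every value read last time is unchanged, so the dirty flag clears without a run.

Initial pass — values computed on the first demand:
  v1 = sortl([4, -3, 3, 1]) = [-3, 1, 3, 4]
  v3 = suml([-3, 1, 3, 4]) = 5
  v8 = lenl([-3, 1, 3, 4]) = 4
  v10 = neg(5) = -5
  v17 = sub(4, 4) = 0
  v18 = max2(0, 4) = 4
  v23 = max2(-5, 4) = 4
  v24 = sub(4, 4) = 0
  v25 = min2(4, 0) = 0
  v26 = max2(0, 4) = 4

Second demand — change propagation:
  v1: re-runs because in1 [4, -3, 3, 1]->[7, 8, -6, -9]; new result [-9, -6, 7, 8].
  v3: re-runs because v1 [-3, 1, 3, 4]->[-9, -6, 7, 8]; new result 0.
  v8: re-runs because v1 [-3, 1, 3, 4]->[-9, -6, 7, 8]; new result 4 (unchanged).
  v10: re-runs because v3 5->0; new result 0.
  v17: re-examined; everything it read last time is the same (in5 unchanged, v8 unchanged) — cache 0 kept, no run.
  v18: re-examined; everything it read last time is the same (v17 unchanged, in5 unchanged) — cache 4 kept, no run.
  v23: re-runs because v10 -5->0; new result 4 (unchanged).
  v24: re-examined; everything it read last time is the same (v8 unchanged, v18 unchanged) — cache 0 kept, no run.
  v25: re-examined; everything it read last time is the same (v23 unchanged, v24 unchanged) — cache 0 kept, no run.
  v26: re-examined; everything it read last time is the same (v25 unchanged, v18 unchanged) — cache 4 kept, no run.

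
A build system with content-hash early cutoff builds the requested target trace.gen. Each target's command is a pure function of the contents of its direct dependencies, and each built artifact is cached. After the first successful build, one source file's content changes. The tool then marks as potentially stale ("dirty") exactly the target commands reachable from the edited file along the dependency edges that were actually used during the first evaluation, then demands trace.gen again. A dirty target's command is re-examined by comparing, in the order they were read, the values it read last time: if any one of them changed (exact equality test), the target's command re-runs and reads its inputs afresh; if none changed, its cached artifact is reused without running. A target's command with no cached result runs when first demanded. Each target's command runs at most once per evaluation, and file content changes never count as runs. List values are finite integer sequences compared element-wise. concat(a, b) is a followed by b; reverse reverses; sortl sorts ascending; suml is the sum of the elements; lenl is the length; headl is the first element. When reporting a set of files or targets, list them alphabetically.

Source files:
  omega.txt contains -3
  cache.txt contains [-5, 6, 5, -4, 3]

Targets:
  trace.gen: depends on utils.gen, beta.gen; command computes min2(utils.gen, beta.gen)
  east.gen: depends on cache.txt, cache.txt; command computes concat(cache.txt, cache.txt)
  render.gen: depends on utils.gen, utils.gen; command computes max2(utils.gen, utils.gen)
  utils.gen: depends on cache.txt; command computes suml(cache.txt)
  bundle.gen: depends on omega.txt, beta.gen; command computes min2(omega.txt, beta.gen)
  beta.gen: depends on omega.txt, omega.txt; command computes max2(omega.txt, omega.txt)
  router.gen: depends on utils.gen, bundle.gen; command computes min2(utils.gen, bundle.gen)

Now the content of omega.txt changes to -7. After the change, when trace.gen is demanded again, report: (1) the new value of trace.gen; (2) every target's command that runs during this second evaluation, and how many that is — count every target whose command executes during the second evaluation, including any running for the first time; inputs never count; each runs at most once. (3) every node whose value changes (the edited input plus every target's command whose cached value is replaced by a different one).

First evaluation (everything demanded from the output):
  beta.gen = max2(-3, -3) = -3
  utils.gen = suml([-5, 6, 5, -4, 3]) = 5
  trace.gen = min2(5, -3) = -3

Propagation after the edit:
  beta.gen: runs — omega.txt -3->-7; omega.txt -3->-7; result -7.
  trace.gen: runs — beta.gen -3->-7; result -7.

New value of trace.gen: -7.
Target commands that run: beta.gen, trace.gen — 2 in total.
Values that change: beta.gen, omega.txt, trace.gen.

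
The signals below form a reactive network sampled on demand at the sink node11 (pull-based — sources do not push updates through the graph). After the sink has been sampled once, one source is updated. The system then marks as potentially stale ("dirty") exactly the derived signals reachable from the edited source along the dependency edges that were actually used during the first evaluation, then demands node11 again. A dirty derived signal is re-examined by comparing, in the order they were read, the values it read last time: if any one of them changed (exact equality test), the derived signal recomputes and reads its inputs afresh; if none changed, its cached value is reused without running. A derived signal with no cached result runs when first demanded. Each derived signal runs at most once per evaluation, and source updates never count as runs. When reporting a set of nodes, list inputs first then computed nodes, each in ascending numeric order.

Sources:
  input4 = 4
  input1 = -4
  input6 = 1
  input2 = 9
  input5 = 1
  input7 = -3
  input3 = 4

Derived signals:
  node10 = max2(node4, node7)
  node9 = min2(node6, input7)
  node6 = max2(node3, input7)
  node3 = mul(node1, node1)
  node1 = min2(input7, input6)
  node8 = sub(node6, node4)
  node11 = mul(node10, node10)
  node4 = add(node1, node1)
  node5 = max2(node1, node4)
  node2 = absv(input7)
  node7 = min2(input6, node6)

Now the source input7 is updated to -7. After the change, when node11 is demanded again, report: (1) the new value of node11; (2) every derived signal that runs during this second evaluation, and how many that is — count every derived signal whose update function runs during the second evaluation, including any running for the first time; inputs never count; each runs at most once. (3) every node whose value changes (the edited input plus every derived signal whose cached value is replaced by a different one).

Initial pass — values computed on the first demand:
  node1 = min2(-3, 1) = -3
  node3 = mul(-3, -3) = 9
  node4 = add(-3, -3) = -6
  node6 = max2(9, -3) = 9
  node7 = min2(1, 9) = 1
  node10 = max2(-6, 1) = 1
  node11 = mul(1, 1) = 1

Second demand — change propagation:
  node1: re-runs because input7 -3->-7; new result -7.
  node3: re-runs because node1 -3->-7; node1 -3->-7; new result 49.
  node4: re-runs because node1 -3->-7; node1 -3->-7; new result -14.
  node6: re-runs because node3 9->49; input7 -3->-7; new result 49.
  node7: re-runs because node6 9->49; new result 1 (unchanged).
  node10: re-runs because node4 -6->-14; new result 1 (unchanged).
  node11: re-examined; everything it read last time is the same (node10 unchanged, node10 unchanged) — cache 1 kept, no run.

The important point: at node11 every value read last time is unchanged, so the dirty flag clears without a run.

node11 now evaluates to 1.
Run set: node1, node3, node4, node6, node7, node10 (6 run).
Changed values: input7, node1, node3, node4, node6.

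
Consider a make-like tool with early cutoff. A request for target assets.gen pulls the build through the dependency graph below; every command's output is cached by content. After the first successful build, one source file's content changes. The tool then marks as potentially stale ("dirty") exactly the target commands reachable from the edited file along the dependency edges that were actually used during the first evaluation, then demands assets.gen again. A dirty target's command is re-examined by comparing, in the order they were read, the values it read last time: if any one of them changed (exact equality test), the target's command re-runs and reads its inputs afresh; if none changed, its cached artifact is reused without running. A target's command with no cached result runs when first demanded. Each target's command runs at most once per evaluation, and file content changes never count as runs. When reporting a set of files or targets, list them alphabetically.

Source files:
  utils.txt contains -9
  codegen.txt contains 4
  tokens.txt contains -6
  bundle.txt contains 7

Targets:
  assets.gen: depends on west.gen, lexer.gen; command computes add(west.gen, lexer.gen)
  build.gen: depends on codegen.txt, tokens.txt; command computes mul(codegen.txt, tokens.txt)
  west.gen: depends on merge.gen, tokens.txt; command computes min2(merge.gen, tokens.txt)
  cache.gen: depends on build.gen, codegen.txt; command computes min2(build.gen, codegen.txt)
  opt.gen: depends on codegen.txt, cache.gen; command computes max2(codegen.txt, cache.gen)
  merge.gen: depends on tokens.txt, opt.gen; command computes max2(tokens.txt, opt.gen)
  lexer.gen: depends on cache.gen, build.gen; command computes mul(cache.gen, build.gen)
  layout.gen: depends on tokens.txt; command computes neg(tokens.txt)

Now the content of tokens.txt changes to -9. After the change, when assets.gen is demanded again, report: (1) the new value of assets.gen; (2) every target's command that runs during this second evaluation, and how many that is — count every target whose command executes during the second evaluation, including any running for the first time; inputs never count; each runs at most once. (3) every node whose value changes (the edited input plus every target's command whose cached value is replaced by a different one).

Demanding assets.gen again yields 1287.
7 target commands run: assets.gen, build.gen, cache.gen, lexer.gen, merge.gen, opt.gen, west.gen.
The nodes whose values change: assets.gen, build.gen, cache.gen, lexer.gen, tokens.txt, west.gen.

First demand of the output computes:
  build.gen = mul(4, -6) = -24
  cache.gen = min2(-24, 4) = -24
  lexer.gen = mul(-24, -24) = 576
  opt.gen = max2(4, -24) = 4
  merge.gen = max2(-6, 4) = 4
  west.gen = min2(4, -6) = -6
  assets.gen = add(-6, 576) = 570

After the edit, cleaning proceeds:
  build.gen: a read changed (tokens.txt -6->-9) — executes, giving -36.
  cache.gen: a read changed (build.gen -24->-36) — executes, giving -36.
  lexer.gen: a read changed (cache.gen -24->-36; build.gen -24->-36) — executes, giving 1296.
  opt.gen: a read changed (cache.gen -24->-36) — executes, giving 4 — identical to its old value.
  merge.gen: a read changed (tokens.txt -6->-9) — executes, giving 4 — identical to its old value.
  west.gen: a read changed (tokens.txt -6->-9) — executes, giving -9.
  assets.gen: a read changed (west.gen -6->-9; lexer.gen 576->1296) — executes, giving 1287.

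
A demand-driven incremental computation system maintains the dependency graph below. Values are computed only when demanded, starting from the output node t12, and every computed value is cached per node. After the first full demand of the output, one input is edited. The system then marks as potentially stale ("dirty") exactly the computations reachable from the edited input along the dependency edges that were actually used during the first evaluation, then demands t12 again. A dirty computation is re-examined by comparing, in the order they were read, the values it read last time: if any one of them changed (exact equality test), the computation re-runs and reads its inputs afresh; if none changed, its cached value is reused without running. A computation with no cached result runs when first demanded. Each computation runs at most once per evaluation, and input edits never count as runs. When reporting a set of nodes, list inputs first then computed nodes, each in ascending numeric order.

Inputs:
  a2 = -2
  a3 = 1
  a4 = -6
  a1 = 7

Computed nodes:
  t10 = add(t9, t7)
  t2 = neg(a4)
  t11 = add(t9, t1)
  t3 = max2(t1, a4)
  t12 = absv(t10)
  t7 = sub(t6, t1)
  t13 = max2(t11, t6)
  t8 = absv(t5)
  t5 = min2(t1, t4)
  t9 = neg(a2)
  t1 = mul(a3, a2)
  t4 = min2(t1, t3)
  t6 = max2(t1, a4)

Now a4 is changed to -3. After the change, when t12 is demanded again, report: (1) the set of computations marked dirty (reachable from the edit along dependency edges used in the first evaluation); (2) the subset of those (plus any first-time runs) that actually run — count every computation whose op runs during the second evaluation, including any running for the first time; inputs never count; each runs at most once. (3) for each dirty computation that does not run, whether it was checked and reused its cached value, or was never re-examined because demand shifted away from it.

Marked dirty: t6, t7, t10, t12.
Computations that run: t6 — 1 in total.
Checked but reused from cache: t7, t10, t12.
Key observation: the change is absorbed at t6 — it re-runs but produces the same value, and the output's value is unchanged.

First evaluation (everything demanded from the output):
  t1 = mul(1, -2) = -2
  t6 = max2(-2, -6) = -2
  t7 = sub(-2, -2) = 0
  t9 = neg(-2) = 2
  t10 = add(2, 0) = 2
  t12 = absv(2) = 2

Propagation after the edit:
  t6: runs — a4 -6->-3; result -2 (same value as before).
  t7: checked — values it read are unchanged (t6 unchanged, t1 unchanged); reused cached 0 without running.
  t10: checked — values it read are unchanged (t9 unchanged, t7 unchanged); reused cached 2 without running.
  t12: checked — values it read are unchanged (t10 unchanged); reused cached 2 without running.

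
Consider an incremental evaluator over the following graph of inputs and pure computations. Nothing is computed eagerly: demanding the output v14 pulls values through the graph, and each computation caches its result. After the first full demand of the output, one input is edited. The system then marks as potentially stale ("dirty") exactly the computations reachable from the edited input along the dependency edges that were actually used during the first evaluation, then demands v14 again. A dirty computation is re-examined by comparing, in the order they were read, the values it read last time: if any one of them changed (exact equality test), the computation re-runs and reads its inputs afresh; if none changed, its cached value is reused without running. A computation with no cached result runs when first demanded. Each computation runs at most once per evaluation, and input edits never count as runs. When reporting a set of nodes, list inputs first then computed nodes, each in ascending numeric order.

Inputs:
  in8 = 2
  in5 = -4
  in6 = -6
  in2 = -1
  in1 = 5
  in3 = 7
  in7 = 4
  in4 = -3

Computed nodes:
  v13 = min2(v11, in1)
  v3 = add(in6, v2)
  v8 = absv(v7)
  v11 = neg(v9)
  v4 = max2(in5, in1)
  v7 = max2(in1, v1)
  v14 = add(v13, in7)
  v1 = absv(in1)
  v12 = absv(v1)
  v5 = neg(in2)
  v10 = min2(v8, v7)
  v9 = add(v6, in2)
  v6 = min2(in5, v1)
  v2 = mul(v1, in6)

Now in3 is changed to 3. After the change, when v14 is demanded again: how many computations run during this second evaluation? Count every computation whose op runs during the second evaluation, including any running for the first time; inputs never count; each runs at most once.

Run set: none (0 run).
The important point: nothing the output needs ever reads in3, so the edit is invisible to it.

Initial pass — values computed on the first demand:
  v1 = absv(5) = 5
  v6 = min2(-4, 5) = -4
  v9 = add(-4, -1) = -5
  v11 = neg(-5) = 5
  v13 = min2(5, 5) = 5
  v14 = add(5, 4) = 9

Second demand — change propagation:
  no demanded computation ever read in3, so the edit dirties nothing and nothing runs.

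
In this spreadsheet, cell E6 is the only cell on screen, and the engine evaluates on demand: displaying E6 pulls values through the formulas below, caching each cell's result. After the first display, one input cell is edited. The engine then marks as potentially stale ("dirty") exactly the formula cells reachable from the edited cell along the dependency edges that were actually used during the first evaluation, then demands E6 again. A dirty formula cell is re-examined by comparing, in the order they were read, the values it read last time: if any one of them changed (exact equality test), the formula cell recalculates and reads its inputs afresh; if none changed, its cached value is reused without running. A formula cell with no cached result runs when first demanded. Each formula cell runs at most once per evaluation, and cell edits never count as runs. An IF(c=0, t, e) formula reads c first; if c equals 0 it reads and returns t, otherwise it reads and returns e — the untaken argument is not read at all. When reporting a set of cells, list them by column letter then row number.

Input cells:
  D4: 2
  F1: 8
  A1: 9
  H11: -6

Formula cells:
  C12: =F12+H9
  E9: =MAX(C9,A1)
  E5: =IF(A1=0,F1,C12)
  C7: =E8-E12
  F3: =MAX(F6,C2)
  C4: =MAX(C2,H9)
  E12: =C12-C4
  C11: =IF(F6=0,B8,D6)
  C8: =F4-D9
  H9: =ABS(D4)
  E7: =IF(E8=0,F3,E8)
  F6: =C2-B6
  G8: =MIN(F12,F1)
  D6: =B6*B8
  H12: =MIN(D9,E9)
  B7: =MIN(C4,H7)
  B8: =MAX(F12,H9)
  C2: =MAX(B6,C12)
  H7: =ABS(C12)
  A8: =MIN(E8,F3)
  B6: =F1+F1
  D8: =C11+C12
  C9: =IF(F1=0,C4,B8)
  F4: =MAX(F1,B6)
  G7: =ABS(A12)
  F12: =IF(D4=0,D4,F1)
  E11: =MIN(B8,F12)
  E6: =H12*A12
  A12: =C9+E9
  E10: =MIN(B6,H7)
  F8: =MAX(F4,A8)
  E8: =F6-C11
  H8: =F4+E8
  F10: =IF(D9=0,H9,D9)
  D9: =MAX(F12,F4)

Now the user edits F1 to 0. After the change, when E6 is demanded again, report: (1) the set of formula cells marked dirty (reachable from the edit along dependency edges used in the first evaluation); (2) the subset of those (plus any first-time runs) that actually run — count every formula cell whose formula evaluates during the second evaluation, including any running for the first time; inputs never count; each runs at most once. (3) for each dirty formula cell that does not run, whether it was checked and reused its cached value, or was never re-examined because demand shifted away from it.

Initial pass — values computed on the first demand:
  B6 = 8 + 8 = 16
  F4 = MAX(8, 16) = 16
  F12 = IF(D4=0: D4=2 -> else branch F1) = 8
  D9 = MAX(8, 16) = 16
  H9 = ABS(2) = 2
  B8 = MAX(8, 2) = 8
  C9 = IF(F1=0: F1=8 -> else branch B8) = 8
  E9 = MAX(8, 9) = 9
  A12 = 8 + 9 = 17
  H12 = MIN(16, 9) = 9
  E6 = 9 * 17 = 153

Second demand — change propagation:
  B6: re-runs because F1 8->0; F1 8->0; new result 0.
  F4: re-runs because F1 8->0; B6 16->0; new result 0.
  F12: re-runs because F1 8->0; new result 0.
  B8: dirty yet unreached — the second evaluation never asks for it.
  C12: newly demanded (no cache) — executes and yields 2.
  C2: newly demanded (no cache) — executes and yields 2.
  C4: newly demanded (no cache) — executes and yields 2.
  C9: re-runs because F1 8->0; new result 2.
  D9: re-runs because F12 8->0; F4 16->0; new result 0.
  E9: re-runs because C9 8->2; new result 9 (unchanged).
  A12: re-runs because C9 8->2; new result 11.
  H12: re-runs because D9 16->0; new result 0.
  E6: re-runs because H12 9->0; A12 17->11; new result 0.

The important point: the flipped condition redirects demand; B8 is left stale, never re-checked.

Dirty set: A12, B6, B8, C9, D9, E6, E9, F4, F12, H12.
Run set: A12, B6, C2, C4, C9, C12, D9, E6, E9, F4, F12, H12 (12 run).
Left stale — demand moved off them: B8.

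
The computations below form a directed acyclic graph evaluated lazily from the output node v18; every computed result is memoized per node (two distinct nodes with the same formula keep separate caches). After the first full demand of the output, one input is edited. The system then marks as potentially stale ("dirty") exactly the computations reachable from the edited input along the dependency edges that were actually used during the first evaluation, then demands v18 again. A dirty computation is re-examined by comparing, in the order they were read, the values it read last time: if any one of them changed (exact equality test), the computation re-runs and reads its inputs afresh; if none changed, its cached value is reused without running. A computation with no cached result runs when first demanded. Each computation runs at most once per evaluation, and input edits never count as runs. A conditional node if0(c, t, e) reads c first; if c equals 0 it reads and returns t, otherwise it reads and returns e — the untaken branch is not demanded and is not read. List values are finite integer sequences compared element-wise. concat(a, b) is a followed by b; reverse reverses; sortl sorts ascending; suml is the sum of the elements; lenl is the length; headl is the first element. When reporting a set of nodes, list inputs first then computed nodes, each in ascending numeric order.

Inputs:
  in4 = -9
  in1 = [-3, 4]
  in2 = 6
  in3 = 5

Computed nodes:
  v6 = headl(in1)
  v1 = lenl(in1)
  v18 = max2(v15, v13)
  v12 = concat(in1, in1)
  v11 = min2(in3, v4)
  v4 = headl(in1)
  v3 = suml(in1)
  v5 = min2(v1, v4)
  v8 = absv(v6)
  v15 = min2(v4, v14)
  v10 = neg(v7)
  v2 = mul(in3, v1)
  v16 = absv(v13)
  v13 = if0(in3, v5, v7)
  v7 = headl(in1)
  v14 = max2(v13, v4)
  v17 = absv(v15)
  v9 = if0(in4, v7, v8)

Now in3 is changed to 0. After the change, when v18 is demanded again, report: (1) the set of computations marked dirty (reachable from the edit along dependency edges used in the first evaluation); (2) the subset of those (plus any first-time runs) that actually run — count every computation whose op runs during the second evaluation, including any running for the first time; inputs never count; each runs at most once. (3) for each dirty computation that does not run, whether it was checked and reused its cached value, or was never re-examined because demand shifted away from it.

First demand of the output computes:
  v4 = headl([-3, 4]) = -3
  v7 = headl([-3, 4]) = -3
  v13 = if0(in3=5 -> else branch v7) = -3
  v14 = max2(-3, -3) = -3
  v15 = min2(-3, -3) = -3
  v18 = max2(-3, -3) = -3

After the edit, cleaning proceeds:
  v1: had never run; runs now, result 2.
  v5: had never run; runs now, result -3.
  v13: a read changed (in3 5->0) — executes, giving -3 — identical to its old value.
  v14: dirty, but its reads are unchanged (v13 unchanged, v4 unchanged); cached -3 stands.
  v15: dirty, but its reads are unchanged (v4 unchanged, v14 unchanged); cached -3 stands.
  v18: dirty, but its reads are unchanged (v15 unchanged, v13 unchanged); cached -3 stands.

Note the branch switch — v1, v5 had no cache and run now for the first time.

The edit dirties: v13, v14, v15, v18.
3 computations run: v1, v5, v13.
Cache hits after checking: v14, v15, v18.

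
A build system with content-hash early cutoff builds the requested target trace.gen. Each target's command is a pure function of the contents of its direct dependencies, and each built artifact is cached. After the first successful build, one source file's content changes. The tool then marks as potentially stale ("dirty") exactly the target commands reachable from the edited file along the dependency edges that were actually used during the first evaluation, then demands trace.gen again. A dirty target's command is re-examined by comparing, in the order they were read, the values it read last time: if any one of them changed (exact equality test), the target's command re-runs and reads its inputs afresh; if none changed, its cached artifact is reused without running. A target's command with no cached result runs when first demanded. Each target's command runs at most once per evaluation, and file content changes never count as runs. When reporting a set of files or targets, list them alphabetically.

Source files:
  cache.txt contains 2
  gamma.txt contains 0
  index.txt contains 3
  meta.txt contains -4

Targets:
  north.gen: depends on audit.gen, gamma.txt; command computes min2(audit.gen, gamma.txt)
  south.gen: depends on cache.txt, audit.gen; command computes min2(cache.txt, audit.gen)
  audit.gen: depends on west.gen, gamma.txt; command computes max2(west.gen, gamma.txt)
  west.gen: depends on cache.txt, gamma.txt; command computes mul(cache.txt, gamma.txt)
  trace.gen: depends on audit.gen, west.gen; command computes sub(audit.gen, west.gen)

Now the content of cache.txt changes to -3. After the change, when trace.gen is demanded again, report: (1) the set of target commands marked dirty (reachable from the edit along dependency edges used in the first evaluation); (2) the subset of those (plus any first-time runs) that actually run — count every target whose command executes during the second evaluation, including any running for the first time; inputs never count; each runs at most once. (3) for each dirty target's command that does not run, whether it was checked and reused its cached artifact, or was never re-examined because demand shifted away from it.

Marked dirty: audit.gen, trace.gen, west.gen.
Target commands that run: west.gen — 1 in total.
Checked but reused from cache: audit.gen, trace.gen.
Key observation: the change is absorbed at west.gen — it re-runs but produces the same value, and the output's value is unchanged.

First evaluation (everything demanded from the output):
  west.gen = mul(2, 0) = 0
  audit.gen = max2(0, 0) = 0
  trace.gen = sub(0, 0) = 0

Propagation after the edit:
  west.gen: runs — cache.txt 2->-3; result 0 (same value as before).
  audit.gen: checked — values it read are unchanged (west.gen unchanged, gamma.txt unchanged); reused cached 0 without running.
  trace.gen: checked — values it read are unchanged (audit.gen unchanged, west.gen unchanged); reused cached 0 without running.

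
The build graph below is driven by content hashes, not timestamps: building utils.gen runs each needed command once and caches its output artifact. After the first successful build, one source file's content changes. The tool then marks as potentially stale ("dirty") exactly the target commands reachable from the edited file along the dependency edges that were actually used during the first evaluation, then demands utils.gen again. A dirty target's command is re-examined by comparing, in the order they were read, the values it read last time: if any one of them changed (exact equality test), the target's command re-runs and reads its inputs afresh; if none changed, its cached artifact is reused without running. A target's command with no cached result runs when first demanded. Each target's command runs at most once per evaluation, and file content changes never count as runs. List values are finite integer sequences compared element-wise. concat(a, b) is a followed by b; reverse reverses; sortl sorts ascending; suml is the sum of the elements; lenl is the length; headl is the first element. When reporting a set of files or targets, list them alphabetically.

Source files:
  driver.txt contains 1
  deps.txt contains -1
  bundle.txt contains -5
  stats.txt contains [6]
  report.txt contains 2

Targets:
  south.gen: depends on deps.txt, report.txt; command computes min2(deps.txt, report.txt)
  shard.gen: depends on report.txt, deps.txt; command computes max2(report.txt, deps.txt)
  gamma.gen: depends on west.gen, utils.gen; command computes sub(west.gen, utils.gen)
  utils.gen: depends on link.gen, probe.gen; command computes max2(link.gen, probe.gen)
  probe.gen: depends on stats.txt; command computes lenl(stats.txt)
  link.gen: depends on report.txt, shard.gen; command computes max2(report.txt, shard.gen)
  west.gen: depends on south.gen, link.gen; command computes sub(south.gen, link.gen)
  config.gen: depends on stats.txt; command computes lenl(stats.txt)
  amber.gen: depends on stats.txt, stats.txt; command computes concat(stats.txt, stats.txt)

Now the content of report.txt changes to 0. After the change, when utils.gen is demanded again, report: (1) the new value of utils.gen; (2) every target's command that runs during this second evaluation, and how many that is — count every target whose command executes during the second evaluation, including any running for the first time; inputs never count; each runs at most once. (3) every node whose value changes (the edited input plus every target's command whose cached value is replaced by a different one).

utils.gen now evaluates to 1.
Run set: link.gen, shard.gen, utils.gen (3 run).
Changed values: link.gen, report.txt, shard.gen, utils.gen.

Initial pass — values computed on the first demand:
  probe.gen = lenl([6]) = 1
  shard.gen = max2(2, -1) = 2
  link.gen = max2(2, 2) = 2
  utils.gen = max2(2, 1) = 2

Second demand — change propagation:
  shard.gen: re-runs because report.txt 2->0; new result 0.
  link.gen: re-runs because report.txt 2->0; shard.gen 2->0; new result 0.
  utils.gen: re-runs because link.gen 2->0; new result 1.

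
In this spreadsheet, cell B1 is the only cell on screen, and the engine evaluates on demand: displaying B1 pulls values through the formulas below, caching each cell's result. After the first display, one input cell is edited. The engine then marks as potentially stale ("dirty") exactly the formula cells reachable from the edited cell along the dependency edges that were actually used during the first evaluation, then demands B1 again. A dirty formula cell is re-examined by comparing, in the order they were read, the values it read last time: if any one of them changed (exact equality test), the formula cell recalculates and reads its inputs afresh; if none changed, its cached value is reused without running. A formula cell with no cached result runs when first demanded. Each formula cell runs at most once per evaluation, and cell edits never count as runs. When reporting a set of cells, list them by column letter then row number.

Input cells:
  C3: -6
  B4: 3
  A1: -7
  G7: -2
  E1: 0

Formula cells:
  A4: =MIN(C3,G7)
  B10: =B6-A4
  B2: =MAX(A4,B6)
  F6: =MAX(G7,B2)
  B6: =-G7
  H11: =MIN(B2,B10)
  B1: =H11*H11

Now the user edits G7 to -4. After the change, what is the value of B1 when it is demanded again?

Initial pass — values computed on the first demand:
  A4 = MIN(-6, -2) = -6
  B6 = -(-2) = 2
  B2 = MAX(-6, 2) = 2
  B10 = 2 - -6 = 8
  H11 = MIN(2, 8) = 2
  B1 = 2 * 2 = 4

Second demand — change propagation:
  A4: re-runs because G7 -2->-4; new result -6 (unchanged).
  B6: re-runs because G7 -2->-4; new result 4.
  B2: re-runs because B6 2->4; new result 4.
  B10: re-runs because B6 2->4; new result 10.
  H11: re-runs because B2 2->4; B10 8->10; new result 4.
  B1: re-runs because H11 2->4; H11 2->4; new result 16.

B1 now evaluates to 16.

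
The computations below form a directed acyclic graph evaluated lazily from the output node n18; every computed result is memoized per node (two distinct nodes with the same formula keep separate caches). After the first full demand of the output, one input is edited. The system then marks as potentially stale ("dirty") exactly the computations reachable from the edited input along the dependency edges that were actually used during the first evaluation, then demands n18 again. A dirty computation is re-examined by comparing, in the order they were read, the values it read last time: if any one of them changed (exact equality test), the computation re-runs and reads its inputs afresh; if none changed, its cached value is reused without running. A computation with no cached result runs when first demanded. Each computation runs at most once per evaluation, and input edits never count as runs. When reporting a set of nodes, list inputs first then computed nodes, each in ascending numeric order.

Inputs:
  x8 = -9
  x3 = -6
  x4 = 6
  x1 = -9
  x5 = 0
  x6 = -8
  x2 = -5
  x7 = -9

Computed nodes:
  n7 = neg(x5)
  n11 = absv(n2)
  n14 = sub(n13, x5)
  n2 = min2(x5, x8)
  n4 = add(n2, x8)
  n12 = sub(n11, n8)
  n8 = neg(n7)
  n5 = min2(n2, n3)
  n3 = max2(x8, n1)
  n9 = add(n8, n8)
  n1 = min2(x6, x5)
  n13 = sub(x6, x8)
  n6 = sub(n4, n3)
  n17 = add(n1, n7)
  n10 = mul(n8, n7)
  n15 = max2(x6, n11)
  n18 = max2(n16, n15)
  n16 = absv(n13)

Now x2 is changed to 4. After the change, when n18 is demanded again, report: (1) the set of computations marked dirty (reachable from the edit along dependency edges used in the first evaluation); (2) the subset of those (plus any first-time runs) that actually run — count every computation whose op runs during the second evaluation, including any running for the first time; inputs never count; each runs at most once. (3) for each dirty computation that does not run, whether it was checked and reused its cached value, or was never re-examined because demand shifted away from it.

First demand of the output computes:
  n2 = min2(0, -9) = -9
  n11 = absv(-9) = 9
  n13 = sub(-8, -9) = 1
  n15 = max2(-8, 9) = 9
  n16 = absv(1) = 1
  n18 = max2(1, 9) = 9

After the edit, cleaning proceeds:
  no node depends on x2 at all; the second demand re-runs nothing.

Note the shortcut — nothing in the graph depends on x2 at all, so no recomputation happens.

The edit dirties: none.
0 computations run: none.
No dirty computation escaped a run.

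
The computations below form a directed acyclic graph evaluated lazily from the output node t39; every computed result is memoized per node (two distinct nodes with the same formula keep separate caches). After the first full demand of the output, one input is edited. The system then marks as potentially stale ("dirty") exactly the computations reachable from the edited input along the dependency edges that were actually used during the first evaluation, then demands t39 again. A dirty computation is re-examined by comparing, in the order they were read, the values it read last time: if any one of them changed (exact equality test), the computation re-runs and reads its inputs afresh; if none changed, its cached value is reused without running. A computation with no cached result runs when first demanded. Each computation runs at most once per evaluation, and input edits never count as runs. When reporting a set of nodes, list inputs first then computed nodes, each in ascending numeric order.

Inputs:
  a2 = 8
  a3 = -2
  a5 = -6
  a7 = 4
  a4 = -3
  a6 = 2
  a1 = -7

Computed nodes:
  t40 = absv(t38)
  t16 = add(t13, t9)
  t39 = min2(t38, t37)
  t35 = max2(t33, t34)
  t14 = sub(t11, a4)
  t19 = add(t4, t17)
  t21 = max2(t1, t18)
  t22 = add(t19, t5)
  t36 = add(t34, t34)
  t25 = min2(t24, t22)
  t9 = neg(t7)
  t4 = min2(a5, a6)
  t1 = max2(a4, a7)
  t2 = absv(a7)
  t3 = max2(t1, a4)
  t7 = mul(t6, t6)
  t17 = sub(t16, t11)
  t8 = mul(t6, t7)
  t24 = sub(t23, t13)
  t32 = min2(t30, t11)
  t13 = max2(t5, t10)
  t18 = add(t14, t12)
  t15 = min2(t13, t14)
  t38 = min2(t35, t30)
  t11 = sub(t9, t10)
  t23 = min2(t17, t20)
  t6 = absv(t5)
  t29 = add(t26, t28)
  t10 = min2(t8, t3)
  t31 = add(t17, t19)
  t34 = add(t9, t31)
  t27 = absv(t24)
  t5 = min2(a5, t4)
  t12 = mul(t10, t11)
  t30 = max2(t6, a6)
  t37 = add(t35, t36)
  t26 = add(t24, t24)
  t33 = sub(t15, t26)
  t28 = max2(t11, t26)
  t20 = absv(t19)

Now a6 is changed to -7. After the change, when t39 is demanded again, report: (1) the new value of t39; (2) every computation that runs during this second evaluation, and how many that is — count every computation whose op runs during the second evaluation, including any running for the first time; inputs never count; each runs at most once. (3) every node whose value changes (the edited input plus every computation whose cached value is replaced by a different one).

Demanding t39 again yields -120.
27 computations run: t4, t5, t6, t7, t8, t9, t10, t11, t13, t14, t15, t16, t17, t19, t20, t23, t24, t26, t30, t31, t33, t34, t35, t36, t37, t38, t39.
The nodes whose values change: a6, t4, t5, t6, t7, t8, t9, t11, t14, t15, t16, t19, t20, t23, t24, t26, t30, t31, t33, t34, t35, t36, t37, t38, t39.

First demand of the output computes:
  t1 = max2(-3, 4) = 4
  t3 = max2(4, -3) = 4
  t4 = min2(-6, 2) = -6
  t5 = min2(-6, -6) = -6
  t6 = absv(-6) = 6
  t7 = mul(6, 6) = 36
  t8 = mul(6, 36) = 216
  t9 = neg(36) = -36
  t10 = min2(216, 4) = 4
  t11 = sub(-36, 4) = -40
  t13 = max2(-6, 4) = 4
  t14 = sub(-40, -3) = -37
  t15 = min2(4, -37) = -37
  t16 = add(4, -36) = -32
  t17 = sub(-32, -40) = 8
  t19 = add(-6, 8) = 2
  t20 = absv(2) = 2
  t23 = min2(8, 2) = 2
  t24 = sub(2, 4) = -2
  t26 = add(-2, -2) = -4
  t30 = max2(6, 2) = 6
  t31 = add(8, 2) = 10
  t33 = sub(-37, -4) = -33
  t34 = add(-36, 10) = -26
  t35 = max2(-33, -26) = -26
  t36 = add(-26, -26) = -52
  t37 = add(-26, -52) = -78
  t38 = min2(-26, 6) = -26
  t39 = min2(-26, -78) = -78

After the edit, cleaning proceeds:
  t4: a read changed (a6 2->-7) — executes, giving -7.
  t5: a read changed (t4 -6->-7) — executes, giving -7.
  t6: a read changed (t5 -6->-7) — executes, giving 7.
  t7: a read changed (t6 6->7; t6 6->7) — executes, giving 49.
  t8: a read changed (t6 6->7; t7 36->49) — executes, giving 343.
  t9: a read changed (t7 36->49) — executes, giving -49.
  t10: a read changed (t8 216->343) — executes, giving 4 — identical to its old value.
  t11: a read changed (t9 -36->-49) — executes, giving -53.
  t13: a read changed (t5 -6->-7) — executes, giving 4 — identical to its old value.
  t14: a read changed (t11 -40->-53) — executes, giving -50.
  t15: a read changed (t14 -37->-50) — executes, giving -50.
  t16: a read changed (t9 -36->-49) — executes, giving -45.
  t17: a read changed (t16 -32->-45; t11 -40->-53) — executes, giving 8 — identical to its old value.
  t19: a read changed (t4 -6->-7) — executes, giving 1.
  t20: a read changed (t19 2->1) — executes, giving 1.
  t23: a read changed (t20 2->1) — executes, giving 1.
  t24: a read changed (t23 2->1) — executes, giving -3.
  t26: a read changed (t24 -2->-3; t24 -2->-3) — executes, giving -6.
  t30: a read changed (t6 6->7; a6 2->-7) — executes, giving 7.
  t31: a read changed (t19 2->1) — executes, giving 9.
  t33: a read changed (t15 -37->-50; t26 -4->-6) — executes, giving -44.
  t34: a read changed (t9 -36->-49; t31 10->9) — executes, giving -40.
  t35: a read changed (t33 -33->-44; t34 -26->-40) — executes, giving -40.
  t36: a read changed (t34 -26->-40; t34 -26->-40) — executes, giving -80.
  t37: a read changed (t35 -26->-40; t36 -52->-80) — executes, giving -120.
  t38: a read changed (t35 -26->-40; t30 6->7) — executes, giving -40.
  t39: a read changed (t38 -26->-40; t37 -78->-120) — executes, giving -120.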